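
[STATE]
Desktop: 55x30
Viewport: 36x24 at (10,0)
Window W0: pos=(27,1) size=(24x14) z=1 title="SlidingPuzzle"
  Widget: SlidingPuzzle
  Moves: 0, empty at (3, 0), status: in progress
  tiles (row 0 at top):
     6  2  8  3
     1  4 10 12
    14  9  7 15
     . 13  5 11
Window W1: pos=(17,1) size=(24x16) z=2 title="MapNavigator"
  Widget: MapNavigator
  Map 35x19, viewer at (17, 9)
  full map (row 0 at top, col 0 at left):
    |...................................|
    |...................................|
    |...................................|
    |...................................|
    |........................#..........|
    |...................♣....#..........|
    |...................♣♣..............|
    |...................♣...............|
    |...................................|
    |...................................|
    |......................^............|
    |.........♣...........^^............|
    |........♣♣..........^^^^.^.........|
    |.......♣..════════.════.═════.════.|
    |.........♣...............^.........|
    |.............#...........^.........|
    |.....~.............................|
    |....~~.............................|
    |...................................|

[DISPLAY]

                                    
       ┏━━━━━━━━━━━━━━━━━━━━━━┓━━━━━
       ┃ MapNavigator         ┃e    
       ┠──────────────────────┨─────
       ┃......................┃──┬──
       ┃..................#...┃8 │  
       ┃.............♣....#...┃──┼──
       ┃.............♣♣.......┃0 │ 1
       ┃.............♣........┃──┼──
       ┃......................┃7 │ 1
       ┃...........@..........┃──┼──
       ┃................^.....┃5 │ 1
       ┃...♣...........^^.....┃──┴──
       ┃..♣♣..........^^^^.^..┃     
       ┃.♣..════════.════.════┃━━━━━
       ┃...♣...............^..┃     
       ┗━━━━━━━━━━━━━━━━━━━━━━┛     
                                    
                                    
                                    
                                    
                                    
                                    
                                    


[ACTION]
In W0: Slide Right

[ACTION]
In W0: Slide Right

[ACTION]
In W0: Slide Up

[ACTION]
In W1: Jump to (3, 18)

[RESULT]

                                    
       ┏━━━━━━━━━━━━━━━━━━━━━━┓━━━━━
       ┃ MapNavigator         ┃e    
       ┠──────────────────────┨─────
       ┃        ........♣♣....┃──┬──
       ┃        .......♣..════┃8 │  
       ┃        .........♣....┃──┼──
       ┃        .............#┃0 │ 1
       ┃        .....~........┃──┼──
       ┃        ....~~........┃7 │ 1
       ┃        ...@..........┃──┼──
       ┃                      ┃5 │ 1
       ┃                      ┃──┴──
       ┃                      ┃     
       ┃                      ┃━━━━━
       ┃                      ┃     
       ┗━━━━━━━━━━━━━━━━━━━━━━┛     
                                    
                                    
                                    
                                    
                                    
                                    
                                    


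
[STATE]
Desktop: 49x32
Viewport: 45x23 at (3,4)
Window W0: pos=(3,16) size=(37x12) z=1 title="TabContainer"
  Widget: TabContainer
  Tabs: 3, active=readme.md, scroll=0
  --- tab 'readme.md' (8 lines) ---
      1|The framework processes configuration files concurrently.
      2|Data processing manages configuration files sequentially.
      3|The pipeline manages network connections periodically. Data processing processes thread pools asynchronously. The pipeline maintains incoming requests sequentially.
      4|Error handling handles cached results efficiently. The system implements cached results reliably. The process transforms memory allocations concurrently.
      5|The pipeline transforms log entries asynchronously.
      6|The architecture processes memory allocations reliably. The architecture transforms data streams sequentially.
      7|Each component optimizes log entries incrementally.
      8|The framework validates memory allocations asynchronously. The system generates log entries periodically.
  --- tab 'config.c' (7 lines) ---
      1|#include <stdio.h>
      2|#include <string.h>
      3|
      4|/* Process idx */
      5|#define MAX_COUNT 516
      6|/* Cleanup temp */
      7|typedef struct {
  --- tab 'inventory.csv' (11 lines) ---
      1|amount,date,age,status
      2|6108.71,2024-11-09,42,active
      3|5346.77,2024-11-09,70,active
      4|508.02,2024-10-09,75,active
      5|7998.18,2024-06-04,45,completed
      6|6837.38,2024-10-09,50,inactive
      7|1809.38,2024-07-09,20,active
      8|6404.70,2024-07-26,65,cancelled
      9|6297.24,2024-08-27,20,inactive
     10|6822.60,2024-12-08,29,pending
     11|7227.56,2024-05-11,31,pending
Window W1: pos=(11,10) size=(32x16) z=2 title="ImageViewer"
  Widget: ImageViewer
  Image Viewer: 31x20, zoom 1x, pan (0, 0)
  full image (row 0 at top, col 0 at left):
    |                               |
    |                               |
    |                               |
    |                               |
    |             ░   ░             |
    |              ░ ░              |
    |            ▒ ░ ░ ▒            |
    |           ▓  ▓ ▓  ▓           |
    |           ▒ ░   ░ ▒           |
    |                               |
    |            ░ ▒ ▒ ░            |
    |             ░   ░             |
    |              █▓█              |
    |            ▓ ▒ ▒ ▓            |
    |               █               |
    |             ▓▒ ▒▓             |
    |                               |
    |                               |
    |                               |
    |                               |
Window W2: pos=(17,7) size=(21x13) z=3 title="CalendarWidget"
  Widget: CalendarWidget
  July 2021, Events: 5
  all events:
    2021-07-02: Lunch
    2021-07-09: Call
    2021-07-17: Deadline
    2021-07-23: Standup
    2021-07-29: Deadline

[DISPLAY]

                                             
                                             
                                             
              ┏━━━━━━━━━━━━━━━━━━━┓          
              ┃ CalendarWidget    ┃          
              ┠───────────────────┨          
        ┏━━━━━┃     July 2021     ┃━━━━┓     
        ┃ Imag┃Mo Tu We Th Fr Sa S┃    ┃     
        ┠─────┃          1  2*  3 ┃────┨     
        ┃     ┃ 5  6  7  8  9* 10 ┃    ┃     
        ┃     ┃12 13 14 15 16 17* ┃    ┃     
        ┃     ┃19 20 21 22 23* 24 ┃    ┃     
┏━━━━━━━┃     ┃26 27 28 29* 30 31 ┃    ┃     
┃ TabCon┃     ┃                   ┃    ┃     
┠───────┃     ┃                   ┃    ┃     
┃[readme┃     ┗━━━━━━━━━━━━━━━━━━━┛    ┃     
┃───────┃           ▓  ▓ ▓  ▓          ┃     
┃The fra┃           ▒ ░   ░ ▒          ┃     
┃Data pr┃                              ┃     
┃The pip┃            ░ ▒ ▒ ░           ┃     
┃Error h┃             ░   ░            ┃     
┃The pip┗━━━━━━━━━━━━━━━━━━━━━━━━━━━━━━┛     
┃The architecture processes memory a┃        


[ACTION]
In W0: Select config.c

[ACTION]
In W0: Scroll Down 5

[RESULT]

                                             
                                             
                                             
              ┏━━━━━━━━━━━━━━━━━━━┓          
              ┃ CalendarWidget    ┃          
              ┠───────────────────┨          
        ┏━━━━━┃     July 2021     ┃━━━━┓     
        ┃ Imag┃Mo Tu We Th Fr Sa S┃    ┃     
        ┠─────┃          1  2*  3 ┃────┨     
        ┃     ┃ 5  6  7  8  9* 10 ┃    ┃     
        ┃     ┃12 13 14 15 16 17* ┃    ┃     
        ┃     ┃19 20 21 22 23* 24 ┃    ┃     
┏━━━━━━━┃     ┃26 27 28 29* 30 31 ┃    ┃     
┃ TabCon┃     ┃                   ┃    ┃     
┠───────┃     ┃                   ┃    ┃     
┃ readme┃     ┗━━━━━━━━━━━━━━━━━━━┛    ┃     
┃───────┃           ▓  ▓ ▓  ▓          ┃     
┃/* Clea┃           ▒ ░   ░ ▒          ┃     
┃typedef┃                              ┃     
┃       ┃            ░ ▒ ▒ ░           ┃     
┃       ┃             ░   ░            ┃     
┃       ┗━━━━━━━━━━━━━━━━━━━━━━━━━━━━━━┛     
┃                                   ┃        


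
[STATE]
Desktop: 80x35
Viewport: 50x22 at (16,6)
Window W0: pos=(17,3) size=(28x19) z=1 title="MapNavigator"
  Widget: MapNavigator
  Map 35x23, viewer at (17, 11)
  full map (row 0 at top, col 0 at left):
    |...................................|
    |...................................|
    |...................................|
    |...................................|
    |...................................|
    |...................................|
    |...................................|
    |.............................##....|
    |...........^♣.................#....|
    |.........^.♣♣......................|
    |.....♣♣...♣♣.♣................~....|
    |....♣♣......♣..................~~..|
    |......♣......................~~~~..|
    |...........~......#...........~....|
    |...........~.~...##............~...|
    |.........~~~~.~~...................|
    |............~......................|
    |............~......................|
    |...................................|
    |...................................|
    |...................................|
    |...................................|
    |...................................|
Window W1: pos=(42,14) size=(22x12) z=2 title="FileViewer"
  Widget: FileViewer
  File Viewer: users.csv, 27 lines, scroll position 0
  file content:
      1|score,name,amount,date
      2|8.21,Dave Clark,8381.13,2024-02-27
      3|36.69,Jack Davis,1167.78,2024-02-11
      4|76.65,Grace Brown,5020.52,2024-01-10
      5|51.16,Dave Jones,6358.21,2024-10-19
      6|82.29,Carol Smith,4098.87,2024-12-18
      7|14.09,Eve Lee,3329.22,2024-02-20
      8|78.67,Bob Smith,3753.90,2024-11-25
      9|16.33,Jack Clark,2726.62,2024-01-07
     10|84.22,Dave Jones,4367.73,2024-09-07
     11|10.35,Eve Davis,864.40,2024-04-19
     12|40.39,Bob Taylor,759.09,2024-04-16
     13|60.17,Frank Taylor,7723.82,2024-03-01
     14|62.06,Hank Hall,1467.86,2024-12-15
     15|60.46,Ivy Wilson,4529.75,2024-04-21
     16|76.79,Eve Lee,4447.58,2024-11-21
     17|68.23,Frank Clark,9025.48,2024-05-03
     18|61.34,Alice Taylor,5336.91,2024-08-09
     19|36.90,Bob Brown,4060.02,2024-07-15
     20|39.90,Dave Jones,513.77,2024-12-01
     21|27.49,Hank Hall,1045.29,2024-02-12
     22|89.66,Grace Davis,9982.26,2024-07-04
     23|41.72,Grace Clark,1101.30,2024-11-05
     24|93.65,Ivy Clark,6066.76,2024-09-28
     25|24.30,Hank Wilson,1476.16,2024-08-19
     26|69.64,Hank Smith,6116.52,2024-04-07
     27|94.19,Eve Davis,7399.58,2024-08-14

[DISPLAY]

 ┃..........................┃                     
 ┃..........................┃                     
 ┃..........................┃                     
 ┃.........................#┃                     
 ┃.......^♣.................┃                     
 ┃.....^.♣♣.................┃                     
 ┃.♣♣...♣♣.♣................┃                     
 ┃♣♣......♣....@............┃                     
 ┃..♣.....................┏━━━━━━━━━━━━━━━━━━━━┓  
 ┃.......~......#.........┃ FileViewer         ┃  
 ┃.......~.~...##.........┠────────────────────┨  
 ┃.....~~~~.~~............┃score,name,amount,d▲┃  
 ┃........~...............┃8.21,Dave Clark,838█┃  
 ┃........~...............┃36.69,Jack Davis,11░┃  
 ┃........................┃76.65,Grace Brown,5░┃  
 ┗━━━━━━━━━━━━━━━━━━━━━━━━┃51.16,Dave Jones,63░┃  
                          ┃82.29,Carol Smith,4░┃  
                          ┃14.09,Eve Lee,3329.░┃  
                          ┃78.67,Bob Smith,375▼┃  
                          ┗━━━━━━━━━━━━━━━━━━━━┛  
                                                  
                                                  


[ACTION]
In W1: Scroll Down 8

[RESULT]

 ┃..........................┃                     
 ┃..........................┃                     
 ┃..........................┃                     
 ┃.........................#┃                     
 ┃.......^♣.................┃                     
 ┃.....^.♣♣.................┃                     
 ┃.♣♣...♣♣.♣................┃                     
 ┃♣♣......♣....@............┃                     
 ┃..♣.....................┏━━━━━━━━━━━━━━━━━━━━┓  
 ┃.......~......#.........┃ FileViewer         ┃  
 ┃.......~.~...##.........┠────────────────────┨  
 ┃.....~~~~.~~............┃16.33,Jack Clark,27▲┃  
 ┃........~...............┃84.22,Dave Jones,43░┃  
 ┃........~...............┃10.35,Eve Davis,864░┃  
 ┃........................┃40.39,Bob Taylor,75█┃  
 ┗━━━━━━━━━━━━━━━━━━━━━━━━┃60.17,Frank Taylor,░┃  
                          ┃62.06,Hank Hall,146░┃  
                          ┃60.46,Ivy Wilson,45░┃  
                          ┃76.79,Eve Lee,4447.▼┃  
                          ┗━━━━━━━━━━━━━━━━━━━━┛  
                                                  
                                                  


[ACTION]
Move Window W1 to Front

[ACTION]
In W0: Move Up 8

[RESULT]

 ┃                          ┃                     
 ┃                          ┃                     
 ┃                          ┃                     
 ┃                          ┃                     
 ┃..........................┃                     
 ┃..........................┃                     
 ┃..........................┃                     
 ┃.............@............┃                     
 ┃........................┏━━━━━━━━━━━━━━━━━━━━┓  
 ┃........................┃ FileViewer         ┃  
 ┃........................┠────────────────────┨  
 ┃........................┃16.33,Jack Clark,27▲┃  
 ┃.......^♣...............┃84.22,Dave Jones,43░┃  
 ┃.....^.♣♣...............┃10.35,Eve Davis,864░┃  
 ┃.♣♣...♣♣.♣..............┃40.39,Bob Taylor,75█┃  
 ┗━━━━━━━━━━━━━━━━━━━━━━━━┃60.17,Frank Taylor,░┃  
                          ┃62.06,Hank Hall,146░┃  
                          ┃60.46,Ivy Wilson,45░┃  
                          ┃76.79,Eve Lee,4447.▼┃  
                          ┗━━━━━━━━━━━━━━━━━━━━┛  
                                                  
                                                  


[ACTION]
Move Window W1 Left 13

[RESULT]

 ┃                          ┃                     
 ┃                          ┃                     
 ┃                          ┃                     
 ┃                          ┃                     
 ┃..........................┃                     
 ┃..........................┃                     
 ┃..........................┃                     
 ┃.............@............┃                     
 ┃...........┏━━━━━━━━━━━━━━━━━━━━┓               
 ┃...........┃ FileViewer         ┃               
 ┃...........┠────────────────────┨               
 ┃...........┃16.33,Jack Clark,27▲┃               
 ┃.......^♣..┃84.22,Dave Jones,43░┃               
 ┃.....^.♣♣..┃10.35,Eve Davis,864░┃               
 ┃.♣♣...♣♣.♣.┃40.39,Bob Taylor,75█┃               
 ┗━━━━━━━━━━━┃60.17,Frank Taylor,░┃               
             ┃62.06,Hank Hall,146░┃               
             ┃60.46,Ivy Wilson,45░┃               
             ┃76.79,Eve Lee,4447.▼┃               
             ┗━━━━━━━━━━━━━━━━━━━━┛               
                                                  
                                                  


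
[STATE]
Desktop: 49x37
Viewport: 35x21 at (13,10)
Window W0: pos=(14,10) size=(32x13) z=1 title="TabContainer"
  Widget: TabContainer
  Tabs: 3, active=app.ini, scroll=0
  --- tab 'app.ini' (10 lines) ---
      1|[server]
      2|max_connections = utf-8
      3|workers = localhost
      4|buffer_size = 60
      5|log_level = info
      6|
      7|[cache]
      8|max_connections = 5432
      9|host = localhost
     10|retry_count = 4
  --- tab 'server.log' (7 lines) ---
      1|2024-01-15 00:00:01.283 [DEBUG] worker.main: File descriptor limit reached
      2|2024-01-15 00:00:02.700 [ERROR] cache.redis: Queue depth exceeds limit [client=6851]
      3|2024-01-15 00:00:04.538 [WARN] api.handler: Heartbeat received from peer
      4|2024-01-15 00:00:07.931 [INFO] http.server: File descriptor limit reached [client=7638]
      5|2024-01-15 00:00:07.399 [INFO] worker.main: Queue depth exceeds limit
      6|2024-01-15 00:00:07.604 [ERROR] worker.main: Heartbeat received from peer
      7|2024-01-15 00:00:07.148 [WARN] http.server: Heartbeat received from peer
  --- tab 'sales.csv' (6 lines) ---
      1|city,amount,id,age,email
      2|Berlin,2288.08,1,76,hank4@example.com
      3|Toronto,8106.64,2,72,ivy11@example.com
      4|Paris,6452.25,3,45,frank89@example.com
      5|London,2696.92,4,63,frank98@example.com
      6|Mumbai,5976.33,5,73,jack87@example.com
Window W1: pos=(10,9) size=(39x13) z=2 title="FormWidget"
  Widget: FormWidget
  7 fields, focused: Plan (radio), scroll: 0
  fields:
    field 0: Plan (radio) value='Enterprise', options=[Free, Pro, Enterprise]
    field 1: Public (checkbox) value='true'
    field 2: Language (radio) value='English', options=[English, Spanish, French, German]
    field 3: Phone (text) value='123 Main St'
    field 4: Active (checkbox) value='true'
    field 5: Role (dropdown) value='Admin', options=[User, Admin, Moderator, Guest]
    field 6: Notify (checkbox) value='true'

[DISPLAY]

ormWidget                          
───────────────────────────────────
Plan:       ( ) Free  ( ) Pro  (●) 
Public:     [x]                    
Language:   (●) English  ( ) Spanis
Phone:      [123 Main St          ]
Active:     [x]                    
Role:       [Admin               ▼]
Notify:     [x]                    
                                   
                                   
━━━━━━━━━━━━━━━━━━━━━━━━━━━━━━━━━━━
 ┗━━━━━━━━━━━━━━━━━━━━━━━━━━━━━━┛  
                                   
                                   
                                   
                                   
                                   
                                   
                                   
                                   


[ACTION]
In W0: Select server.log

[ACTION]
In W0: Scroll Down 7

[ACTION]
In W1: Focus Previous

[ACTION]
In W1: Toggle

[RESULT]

ormWidget                          
───────────────────────────────────
Plan:       ( ) Free  ( ) Pro  (●) 
Public:     [x]                    
Language:   (●) English  ( ) Spanis
Phone:      [123 Main St          ]
Active:     [x]                    
Role:       [Admin               ▼]
Notify:     [ ]                    
                                   
                                   
━━━━━━━━━━━━━━━━━━━━━━━━━━━━━━━━━━━
 ┗━━━━━━━━━━━━━━━━━━━━━━━━━━━━━━┛  
                                   
                                   
                                   
                                   
                                   
                                   
                                   
                                   


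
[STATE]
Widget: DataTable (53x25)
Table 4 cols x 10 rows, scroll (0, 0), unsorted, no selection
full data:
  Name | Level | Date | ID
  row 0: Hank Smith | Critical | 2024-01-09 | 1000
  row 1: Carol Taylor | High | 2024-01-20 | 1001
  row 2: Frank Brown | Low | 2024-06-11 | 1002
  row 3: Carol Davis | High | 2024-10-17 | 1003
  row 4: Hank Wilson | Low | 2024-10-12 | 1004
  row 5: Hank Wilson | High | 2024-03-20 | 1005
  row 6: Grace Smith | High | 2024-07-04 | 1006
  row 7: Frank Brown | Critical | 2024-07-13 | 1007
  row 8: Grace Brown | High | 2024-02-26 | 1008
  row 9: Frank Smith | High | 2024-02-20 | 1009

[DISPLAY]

Name        │Level   │Date      │ID                  
────────────┼────────┼──────────┼────                
Hank Smith  │Critical│2024-01-09│1000                
Carol Taylor│High    │2024-01-20│1001                
Frank Brown │Low     │2024-06-11│1002                
Carol Davis │High    │2024-10-17│1003                
Hank Wilson │Low     │2024-10-12│1004                
Hank Wilson │High    │2024-03-20│1005                
Grace Smith │High    │2024-07-04│1006                
Frank Brown │Critical│2024-07-13│1007                
Grace Brown │High    │2024-02-26│1008                
Frank Smith │High    │2024-02-20│1009                
                                                     
                                                     
                                                     
                                                     
                                                     
                                                     
                                                     
                                                     
                                                     
                                                     
                                                     
                                                     
                                                     


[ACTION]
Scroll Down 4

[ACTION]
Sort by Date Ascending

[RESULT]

Name        │Level   │Date     ▲│ID                  
────────────┼────────┼──────────┼────                
Hank Smith  │Critical│2024-01-09│1000                
Carol Taylor│High    │2024-01-20│1001                
Frank Smith │High    │2024-02-20│1009                
Grace Brown │High    │2024-02-26│1008                
Hank Wilson │High    │2024-03-20│1005                
Frank Brown │Low     │2024-06-11│1002                
Grace Smith │High    │2024-07-04│1006                
Frank Brown │Critical│2024-07-13│1007                
Hank Wilson │Low     │2024-10-12│1004                
Carol Davis │High    │2024-10-17│1003                
                                                     
                                                     
                                                     
                                                     
                                                     
                                                     
                                                     
                                                     
                                                     
                                                     
                                                     
                                                     
                                                     


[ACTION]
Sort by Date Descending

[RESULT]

Name        │Level   │Date     ▼│ID                  
────────────┼────────┼──────────┼────                
Carol Davis │High    │2024-10-17│1003                
Hank Wilson │Low     │2024-10-12│1004                
Frank Brown │Critical│2024-07-13│1007                
Grace Smith │High    │2024-07-04│1006                
Frank Brown │Low     │2024-06-11│1002                
Hank Wilson │High    │2024-03-20│1005                
Grace Brown │High    │2024-02-26│1008                
Frank Smith │High    │2024-02-20│1009                
Carol Taylor│High    │2024-01-20│1001                
Hank Smith  │Critical│2024-01-09│1000                
                                                     
                                                     
                                                     
                                                     
                                                     
                                                     
                                                     
                                                     
                                                     
                                                     
                                                     
                                                     
                                                     


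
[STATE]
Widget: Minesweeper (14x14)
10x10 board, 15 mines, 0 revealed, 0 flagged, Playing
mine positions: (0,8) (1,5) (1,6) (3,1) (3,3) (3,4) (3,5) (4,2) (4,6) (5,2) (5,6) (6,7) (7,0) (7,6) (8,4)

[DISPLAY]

■■■■■■■■■■    
■■■■■■■■■■    
■■■■■■■■■■    
■■■■■■■■■■    
■■■■■■■■■■    
■■■■■■■■■■    
■■■■■■■■■■    
■■■■■■■■■■    
■■■■■■■■■■    
■■■■■■■■■■    
              
              
              
              


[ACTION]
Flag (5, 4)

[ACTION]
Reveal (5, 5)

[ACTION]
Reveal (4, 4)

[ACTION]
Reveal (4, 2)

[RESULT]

■■■■■■■■✹■    
■■■■■✹✹■■■    
■■■■■■■■■■    
■✹■✹✹✹■■■■    
■■✹■3■✹■■■    
■■✹■⚑2✹■■■    
■■■■■■■✹■■    
✹■■■■■✹■■■    
■■■■✹■■■■■    
■■■■■■■■■■    
              
              
              
              


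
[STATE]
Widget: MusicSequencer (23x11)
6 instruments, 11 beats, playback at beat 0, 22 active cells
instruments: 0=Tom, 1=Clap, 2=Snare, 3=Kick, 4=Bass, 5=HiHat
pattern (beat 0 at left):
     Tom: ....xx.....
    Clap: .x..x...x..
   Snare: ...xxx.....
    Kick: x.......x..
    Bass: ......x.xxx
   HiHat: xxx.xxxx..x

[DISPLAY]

      ▼1234567890      
   Tom····██·····      
  Clap·█··█···█··      
 Snare···███·····      
  Kick█·······█··      
  Bass······█·███      
 HiHat███·████··█      
                       
                       
                       
                       


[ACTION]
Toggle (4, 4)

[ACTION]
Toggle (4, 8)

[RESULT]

      ▼1234567890      
   Tom····██·····      
  Clap·█··█···█··      
 Snare···███·····      
  Kick█·······█··      
  Bass····█·█··██      
 HiHat███·████··█      
                       
                       
                       
                       


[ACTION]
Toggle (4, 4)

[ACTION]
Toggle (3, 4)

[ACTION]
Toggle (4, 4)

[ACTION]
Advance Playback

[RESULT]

      0▼234567890      
   Tom····██·····      
  Clap·█··█···█··      
 Snare···███·····      
  Kick█···█···█··      
  Bass····█·█··██      
 HiHat███·████··█      
                       
                       
                       
                       


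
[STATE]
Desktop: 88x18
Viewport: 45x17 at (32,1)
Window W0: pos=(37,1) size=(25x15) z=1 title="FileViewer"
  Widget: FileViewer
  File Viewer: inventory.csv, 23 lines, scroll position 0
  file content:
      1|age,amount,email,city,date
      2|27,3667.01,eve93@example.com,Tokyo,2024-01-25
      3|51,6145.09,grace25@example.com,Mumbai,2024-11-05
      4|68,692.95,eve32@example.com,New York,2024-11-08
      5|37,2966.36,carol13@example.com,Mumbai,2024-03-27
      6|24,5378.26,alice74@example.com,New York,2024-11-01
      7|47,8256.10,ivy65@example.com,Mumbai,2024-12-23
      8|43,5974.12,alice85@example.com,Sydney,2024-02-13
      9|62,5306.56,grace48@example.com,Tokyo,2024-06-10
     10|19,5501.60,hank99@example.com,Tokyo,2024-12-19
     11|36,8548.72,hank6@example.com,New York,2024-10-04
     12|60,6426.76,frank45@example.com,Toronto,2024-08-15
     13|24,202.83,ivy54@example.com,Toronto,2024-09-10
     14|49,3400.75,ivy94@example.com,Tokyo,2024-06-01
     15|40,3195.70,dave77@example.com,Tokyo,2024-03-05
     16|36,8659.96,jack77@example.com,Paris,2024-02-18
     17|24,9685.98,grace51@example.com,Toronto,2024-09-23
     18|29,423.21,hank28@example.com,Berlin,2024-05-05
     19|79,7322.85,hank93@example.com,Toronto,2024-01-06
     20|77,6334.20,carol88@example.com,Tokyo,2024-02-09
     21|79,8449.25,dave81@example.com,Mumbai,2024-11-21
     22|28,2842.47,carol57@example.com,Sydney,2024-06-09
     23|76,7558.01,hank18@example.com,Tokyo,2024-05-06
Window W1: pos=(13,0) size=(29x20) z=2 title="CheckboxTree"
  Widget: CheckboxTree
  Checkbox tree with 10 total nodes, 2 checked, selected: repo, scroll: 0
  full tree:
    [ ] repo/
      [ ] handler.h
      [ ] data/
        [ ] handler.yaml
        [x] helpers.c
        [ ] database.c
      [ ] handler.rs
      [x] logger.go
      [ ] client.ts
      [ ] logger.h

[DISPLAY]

         ┃━━━━━━━━━━━━━━━━━━━┓               
─────────┨eViewer            ┃               
         ┃───────────────────┨               
         ┃amount,email,city,▲┃               
         ┃667.01,eve93@examp█┃               
aml      ┃145.09,grace25@exa░┃               
         ┃92.95,eve32@exampl░┃               
c        ┃966.36,carol13@exa░┃               
         ┃378.26,alice74@exa░┃               
         ┃256.10,ivy65@examp░┃               
         ┃974.12,alice85@exa░┃               
         ┃306.56,grace48@exa░┃               
         ┃501.60,hank99@exam░┃               
         ┃548.72,hank6@examp▼┃               
         ┃━━━━━━━━━━━━━━━━━━━┛               
         ┃                                   
         ┃                                   


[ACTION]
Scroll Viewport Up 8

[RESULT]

━━━━━━━━━┓                                   
         ┃━━━━━━━━━━━━━━━━━━━┓               
─────────┨eViewer            ┃               
         ┃───────────────────┨               
         ┃amount,email,city,▲┃               
         ┃667.01,eve93@examp█┃               
aml      ┃145.09,grace25@exa░┃               
         ┃92.95,eve32@exampl░┃               
c        ┃966.36,carol13@exa░┃               
         ┃378.26,alice74@exa░┃               
         ┃256.10,ivy65@examp░┃               
         ┃974.12,alice85@exa░┃               
         ┃306.56,grace48@exa░┃               
         ┃501.60,hank99@exam░┃               
         ┃548.72,hank6@examp▼┃               
         ┃━━━━━━━━━━━━━━━━━━━┛               
         ┃                                   


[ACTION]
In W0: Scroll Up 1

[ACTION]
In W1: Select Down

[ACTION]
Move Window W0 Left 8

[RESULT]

━━━━━━━━━┓                                   
         ┃━━━━━━━━━━━┓                       
─────────┨           ┃                       
         ┃───────────┨                       
         ┃mail,city,▲┃                       
         ┃ve93@examp█┃                       
aml      ┃race25@exa░┃                       
         ┃e32@exampl░┃                       
c        ┃arol13@exa░┃                       
         ┃lice74@exa░┃                       
         ┃vy65@examp░┃                       
         ┃lice85@exa░┃                       
         ┃race48@exa░┃                       
         ┃ank99@exam░┃                       
         ┃ank6@examp▼┃                       
         ┃━━━━━━━━━━━┛                       
         ┃                                   


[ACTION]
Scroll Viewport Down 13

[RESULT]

         ┃━━━━━━━━━━━┓                       
─────────┨           ┃                       
         ┃───────────┨                       
         ┃mail,city,▲┃                       
         ┃ve93@examp█┃                       
aml      ┃race25@exa░┃                       
         ┃e32@exampl░┃                       
c        ┃arol13@exa░┃                       
         ┃lice74@exa░┃                       
         ┃vy65@examp░┃                       
         ┃lice85@exa░┃                       
         ┃race48@exa░┃                       
         ┃ank99@exam░┃                       
         ┃ank6@examp▼┃                       
         ┃━━━━━━━━━━━┛                       
         ┃                                   
         ┃                                   


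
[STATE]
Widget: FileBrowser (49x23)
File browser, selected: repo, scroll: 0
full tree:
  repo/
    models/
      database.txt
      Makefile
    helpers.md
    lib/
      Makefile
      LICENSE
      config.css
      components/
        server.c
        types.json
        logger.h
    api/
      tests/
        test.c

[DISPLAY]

> [-] repo/                                      
    [+] models/                                  
    helpers.md                                   
    [+] lib/                                     
    [+] api/                                     
                                                 
                                                 
                                                 
                                                 
                                                 
                                                 
                                                 
                                                 
                                                 
                                                 
                                                 
                                                 
                                                 
                                                 
                                                 
                                                 
                                                 
                                                 


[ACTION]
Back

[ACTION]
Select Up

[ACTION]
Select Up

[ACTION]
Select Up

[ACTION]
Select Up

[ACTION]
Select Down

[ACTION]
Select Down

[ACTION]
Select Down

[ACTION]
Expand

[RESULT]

  [-] repo/                                      
    [+] models/                                  
    helpers.md                                   
  > [-] lib/                                     
      Makefile                                   
      LICENSE                                    
      config.css                                 
      [+] components/                            
    [+] api/                                     
                                                 
                                                 
                                                 
                                                 
                                                 
                                                 
                                                 
                                                 
                                                 
                                                 
                                                 
                                                 
                                                 
                                                 


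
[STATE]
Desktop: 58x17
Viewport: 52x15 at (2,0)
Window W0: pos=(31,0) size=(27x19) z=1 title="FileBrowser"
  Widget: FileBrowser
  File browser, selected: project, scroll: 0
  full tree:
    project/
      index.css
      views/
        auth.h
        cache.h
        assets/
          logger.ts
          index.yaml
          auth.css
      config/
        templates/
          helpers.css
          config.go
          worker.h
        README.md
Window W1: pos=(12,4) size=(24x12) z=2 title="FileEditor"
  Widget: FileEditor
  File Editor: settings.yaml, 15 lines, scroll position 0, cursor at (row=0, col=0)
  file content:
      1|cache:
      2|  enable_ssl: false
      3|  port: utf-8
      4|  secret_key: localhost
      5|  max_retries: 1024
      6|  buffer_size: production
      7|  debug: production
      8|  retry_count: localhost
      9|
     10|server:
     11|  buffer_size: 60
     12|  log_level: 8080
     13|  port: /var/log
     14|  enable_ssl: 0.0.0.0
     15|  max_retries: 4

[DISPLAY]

                             ┏━━━━━━━━━━━━━━━━━━━━━━
                             ┃ FileBrowser          
                             ┠──────────────────────
                             ┃> [-] project/        
          ┏━━━━━━━━━━━━━━━━━━━━━━┓index.css         
          ┃ FileEditor           ┃[+] views/        
          ┠──────────────────────┨[+] config/       
          ┃█ache:               ▲┃                  
          ┃  enable_ssl: false  █┃                  
          ┃  port: utf-8        ░┃                  
          ┃  secret_key: localho░┃                  
          ┃  max_retries: 1024  ░┃                  
          ┃  buffer_size: produc░┃                  
          ┃  debug: production  ░┃                  
          ┃  retry_count: localh▼┃                  


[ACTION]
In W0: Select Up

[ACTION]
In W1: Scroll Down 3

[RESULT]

                             ┏━━━━━━━━━━━━━━━━━━━━━━
                             ┃ FileBrowser          
                             ┠──────────────────────
                             ┃> [-] project/        
          ┏━━━━━━━━━━━━━━━━━━━━━━┓index.css         
          ┃ FileEditor           ┃[+] views/        
          ┠──────────────────────┨[+] config/       
          ┃  secret_key: localho▲┃                  
          ┃  max_retries: 1024  ░┃                  
          ┃  buffer_size: produc░┃                  
          ┃  debug: production  █┃                  
          ┃  retry_count: localh░┃                  
          ┃                     ░┃                  
          ┃server:              ░┃                  
          ┃  buffer_size: 60    ▼┃                  


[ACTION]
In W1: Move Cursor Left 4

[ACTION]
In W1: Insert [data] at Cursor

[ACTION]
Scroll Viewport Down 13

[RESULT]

                             ┠──────────────────────
                             ┃> [-] project/        
          ┏━━━━━━━━━━━━━━━━━━━━━━┓index.css         
          ┃ FileEditor           ┃[+] views/        
          ┠──────────────────────┨[+] config/       
          ┃  secret_key: localho▲┃                  
          ┃  max_retries: 1024  ░┃                  
          ┃  buffer_size: produc░┃                  
          ┃  debug: production  █┃                  
          ┃  retry_count: localh░┃                  
          ┃                     ░┃                  
          ┃server:              ░┃                  
          ┃  buffer_size: 60    ▼┃                  
          ┗━━━━━━━━━━━━━━━━━━━━━━┛                  
                             ┃                      
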